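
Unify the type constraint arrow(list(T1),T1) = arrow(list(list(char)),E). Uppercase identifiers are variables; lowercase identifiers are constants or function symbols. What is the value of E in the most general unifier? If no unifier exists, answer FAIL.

Decompose arrow/2: list(T1) = list(list(char)),  T1 = E.
Decompose list/1: T1 = list(char).
Bind T1 := list(char); substituting into the remaining equation gives: list(char) = E.
Bind E := list(char).
MGU = { T1 ↦ list(char), E ↦ list(char) }, so E ↦ list(char).

list(char)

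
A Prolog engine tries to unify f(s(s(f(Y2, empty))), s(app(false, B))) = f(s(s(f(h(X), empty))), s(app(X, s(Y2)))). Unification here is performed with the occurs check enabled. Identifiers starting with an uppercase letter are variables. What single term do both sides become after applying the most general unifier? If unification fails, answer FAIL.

Decompose f/2: s(s(f(Y2, empty))) = s(s(f(h(X), empty))),  s(app(false, B)) = s(app(X, s(Y2))).
Decompose s/1: s(f(Y2, empty)) = s(f(h(X), empty)).
Decompose s/1: f(Y2, empty) = f(h(X), empty).
Decompose f/2: Y2 = h(X),  empty = empty.
Bind Y2 := h(X); substituting into the one remaining equation that mentions Y2 gives: s(app(false, B)) = s(app(X, s(h(X)))).
Delete trivial equation empty = empty.
Decompose s/1: app(false, B) = app(X, s(h(X))).
Decompose app/2: false = X,  B = s(h(X)).
Bind X := false; substituting into the remaining equation gives: B = s(h(false)). Substituting into the earlier binding gives Y2 := h(false).
Bind B := s(h(false)).
Applying the MGU to either side gives f(s(s(f(h(false), empty))), s(app(false, s(h(false))))).

f(s(s(f(h(false), empty))), s(app(false, s(h(false)))))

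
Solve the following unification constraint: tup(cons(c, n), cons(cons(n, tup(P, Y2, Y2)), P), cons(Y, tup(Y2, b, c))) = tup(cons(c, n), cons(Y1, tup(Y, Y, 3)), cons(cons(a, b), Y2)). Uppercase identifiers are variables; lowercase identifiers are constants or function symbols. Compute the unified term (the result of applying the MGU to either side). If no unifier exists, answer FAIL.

FAIL

Decompose tup/3: cons(c, n) = cons(c, n),  cons(cons(n, tup(P, Y2, Y2)), P) = cons(Y1, tup(Y, Y, 3)),  cons(Y, tup(Y2, b, c)) = cons(cons(a, b), Y2).
Delete trivial equation cons(c, n) = cons(c, n).
Decompose cons/2: cons(n, tup(P, Y2, Y2)) = Y1,  P = tup(Y, Y, 3).
Bind Y1 := cons(n, tup(P, Y2, Y2)); no other remaining equation mentions Y1.
Bind P := tup(Y, Y, 3); no other remaining equation mentions P. Substituting into the earlier binding gives Y1 := cons(n, tup(tup(Y, Y, 3), Y2, Y2)).
Decompose cons/2: Y = cons(a, b),  tup(Y2, b, c) = Y2.
Bind Y := cons(a, b); no other remaining equation mentions Y. Substituting into the earlier bindings gives Y1 := cons(n, tup(tup(cons(a, b), cons(a, b), 3), Y2, Y2)), P := tup(cons(a, b), cons(a, b), 3).
Occurs check fails: Y2 occurs in tup(Y2, b, c); the equation Y2 = tup(Y2, b, c) has no finite solution.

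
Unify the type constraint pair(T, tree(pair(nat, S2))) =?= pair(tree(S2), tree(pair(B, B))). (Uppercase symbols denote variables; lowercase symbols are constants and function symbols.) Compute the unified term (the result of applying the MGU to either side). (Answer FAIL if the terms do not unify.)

Decompose pair/2: T =?= tree(S2),  tree(pair(nat, S2)) =?= tree(pair(B, B)).
Bind T := tree(S2); no other remaining equation mentions T.
Decompose tree/1: pair(nat, S2) =?= pair(B, B).
Decompose pair/2: nat =?= B,  S2 =?= B.
Bind B := nat; substituting into the remaining equation gives: S2 =?= nat.
Bind S2 := nat. Substituting into the earlier binding gives T := tree(nat).
Applying the MGU to either side gives pair(tree(nat), tree(pair(nat, nat))).

pair(tree(nat), tree(pair(nat, nat)))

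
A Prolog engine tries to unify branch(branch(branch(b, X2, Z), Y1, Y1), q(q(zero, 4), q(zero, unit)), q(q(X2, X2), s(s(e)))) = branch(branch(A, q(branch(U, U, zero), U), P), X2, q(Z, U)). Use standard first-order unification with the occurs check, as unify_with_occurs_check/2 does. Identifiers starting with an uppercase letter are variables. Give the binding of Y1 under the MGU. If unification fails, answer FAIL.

Decompose branch/3: branch(branch(b, X2, Z), Y1, Y1) = branch(A, q(branch(U, U, zero), U), P),  q(q(zero, 4), q(zero, unit)) = X2,  q(q(X2, X2), s(s(e))) = q(Z, U).
Decompose branch/3: branch(b, X2, Z) = A,  Y1 = q(branch(U, U, zero), U),  Y1 = P.
Bind A := branch(b, X2, Z); no other remaining equation mentions A.
Bind Y1 := q(branch(U, U, zero), U); substituting into the one remaining equation that mentions Y1 gives: q(branch(U, U, zero), U) = P.
Bind P := q(branch(U, U, zero), U); no other remaining equation mentions P.
Bind X2 := q(q(zero, 4), q(zero, unit)); substituting into the remaining equation gives: q(q(q(q(zero, 4), q(zero, unit)), q(q(zero, 4), q(zero, unit))), s(s(e))) = q(Z, U). Substituting into the earlier binding gives A := branch(b, q(q(zero, 4), q(zero, unit)), Z).
Decompose q/2: q(q(q(zero, 4), q(zero, unit)), q(q(zero, 4), q(zero, unit))) = Z,  s(s(e)) = U.
Bind Z := q(q(q(zero, 4), q(zero, unit)), q(q(zero, 4), q(zero, unit))); no other remaining equation mentions Z. Substituting into the earlier binding gives A := branch(b, q(q(zero, 4), q(zero, unit)), q(q(q(zero, 4), q(zero, unit)), q(q(zero, 4), q(zero, unit)))).
Bind U := s(s(e)). Substituting into the earlier bindings gives Y1 := q(branch(s(s(e)), s(s(e)), zero), s(s(e))), P := q(branch(s(s(e)), s(s(e)), zero), s(s(e))).
MGU = { A = branch(b, q(q(zero, 4), q(zero, unit)), q(q(q(zero, 4), q(zero, unit)), q(q(zero, 4), q(zero, unit)))), Y1 = q(branch(s(s(e)), s(s(e)), zero), s(s(e))), P = q(branch(s(s(e)), s(s(e)), zero), s(s(e))), X2 = q(q(zero, 4), q(zero, unit)), Z = q(q(q(zero, 4), q(zero, unit)), q(q(zero, 4), q(zero, unit))), U = s(s(e)) }, so Y1 = q(branch(s(s(e)), s(s(e)), zero), s(s(e))).

q(branch(s(s(e)), s(s(e)), zero), s(s(e)))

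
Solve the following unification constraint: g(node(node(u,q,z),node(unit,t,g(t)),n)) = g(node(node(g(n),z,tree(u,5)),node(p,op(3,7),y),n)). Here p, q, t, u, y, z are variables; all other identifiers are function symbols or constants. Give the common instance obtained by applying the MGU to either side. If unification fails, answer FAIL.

Decompose g/1: node(node(u,q,z),node(unit,t,g(t)),n) = node(node(g(n),z,tree(u,5)),node(p,op(3,7),y),n).
Decompose node/3: node(u,q,z) = node(g(n),z,tree(u,5)),  node(unit,t,g(t)) = node(p,op(3,7),y),  n = n.
Decompose node/3: u = g(n),  q = z,  z = tree(u,5).
Bind u := g(n); substituting into the one remaining equation that mentions u gives: z = tree(g(n),5).
Bind q := z; no other remaining equation mentions q.
Bind z := tree(g(n),5); no other remaining equation mentions z. Substituting into the earlier binding gives q := tree(g(n),5).
Decompose node/3: unit = p,  t = op(3,7),  g(t) = y.
Bind p := unit; no other remaining equation mentions p.
Bind t := op(3,7); substituting into the one remaining equation that mentions t gives: g(op(3,7)) = y.
Bind y := g(op(3,7)); no other remaining equation mentions y.
Delete trivial equation n = n.
Applying the MGU to either side gives g(node(node(g(n),tree(g(n),5),tree(g(n),5)),node(unit,op(3,7),g(op(3,7))),n)).

g(node(node(g(n),tree(g(n),5),tree(g(n),5)),node(unit,op(3,7),g(op(3,7))),n))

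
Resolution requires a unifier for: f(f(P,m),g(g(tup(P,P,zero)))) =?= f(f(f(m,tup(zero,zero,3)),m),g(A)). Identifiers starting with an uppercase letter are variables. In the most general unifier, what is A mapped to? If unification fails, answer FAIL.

Decompose f/2: f(P,m) =?= f(f(m,tup(zero,zero,3)),m),  g(g(tup(P,P,zero))) =?= g(A).
Decompose f/2: P =?= f(m,tup(zero,zero,3)),  m =?= m.
Bind P := f(m,tup(zero,zero,3)); substituting into the one remaining equation that mentions P gives: g(g(tup(f(m,tup(zero,zero,3)),f(m,tup(zero,zero,3)),zero))) =?= g(A).
Delete trivial equation m =?= m.
Decompose g/1: g(tup(f(m,tup(zero,zero,3)),f(m,tup(zero,zero,3)),zero)) =?= A.
Bind A := g(tup(f(m,tup(zero,zero,3)),f(m,tup(zero,zero,3)),zero)).
MGU = { P ↦ f(m,tup(zero,zero,3)), A ↦ g(tup(f(m,tup(zero,zero,3)),f(m,tup(zero,zero,3)),zero)) }, so A ↦ g(tup(f(m,tup(zero,zero,3)),f(m,tup(zero,zero,3)),zero)).

g(tup(f(m,tup(zero,zero,3)),f(m,tup(zero,zero,3)),zero))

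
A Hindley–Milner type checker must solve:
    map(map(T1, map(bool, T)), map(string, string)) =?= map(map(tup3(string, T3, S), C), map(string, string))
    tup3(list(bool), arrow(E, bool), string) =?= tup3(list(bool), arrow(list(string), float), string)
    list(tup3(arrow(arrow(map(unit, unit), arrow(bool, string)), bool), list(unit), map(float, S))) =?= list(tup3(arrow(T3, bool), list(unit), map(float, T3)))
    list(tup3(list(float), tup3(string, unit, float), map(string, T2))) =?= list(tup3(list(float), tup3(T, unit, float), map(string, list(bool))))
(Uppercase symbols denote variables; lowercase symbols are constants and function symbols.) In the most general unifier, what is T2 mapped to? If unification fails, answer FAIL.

Decompose map/2: map(T1, map(bool, T)) =?= map(tup3(string, T3, S), C),  map(string, string) =?= map(string, string).
Decompose map/2: T1 =?= tup3(string, T3, S),  map(bool, T) =?= C.
Bind T1 := tup3(string, T3, S); no other remaining equation mentions T1.
Bind C := map(bool, T); no other remaining equation mentions C.
Delete trivial equation map(string, string) =?= map(string, string).
Decompose tup3/3: list(bool) =?= list(bool),  arrow(E, bool) =?= arrow(list(string), float),  string =?= string.
Delete trivial equation list(bool) =?= list(bool).
Decompose arrow/2: E =?= list(string),  bool =?= float.
Bind E := list(string); no other remaining equation mentions E.
Clash: constants bool and float differ; no unifier exists.

FAIL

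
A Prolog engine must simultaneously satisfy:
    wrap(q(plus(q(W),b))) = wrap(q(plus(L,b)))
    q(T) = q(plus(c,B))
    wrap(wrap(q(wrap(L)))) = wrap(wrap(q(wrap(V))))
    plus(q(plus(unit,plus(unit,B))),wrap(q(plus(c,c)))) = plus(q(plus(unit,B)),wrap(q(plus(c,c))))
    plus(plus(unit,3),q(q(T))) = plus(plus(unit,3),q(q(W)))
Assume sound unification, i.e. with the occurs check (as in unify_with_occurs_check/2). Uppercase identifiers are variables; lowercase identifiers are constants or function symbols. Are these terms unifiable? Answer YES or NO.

Decompose wrap/1: q(plus(q(W),b)) = q(plus(L,b)).
Decompose q/1: plus(q(W),b) = plus(L,b).
Decompose plus/2: q(W) = L,  b = b.
Bind L := q(W); substituting into the one remaining equation that mentions L gives: wrap(wrap(q(wrap(q(W))))) = wrap(wrap(q(wrap(V)))).
Delete trivial equation b = b.
Decompose q/1: T = plus(c,B).
Bind T := plus(c,B); substituting into the one remaining equation that mentions T gives: plus(plus(unit,3),q(q(plus(c,B)))) = plus(plus(unit,3),q(q(W))).
Decompose wrap/1: wrap(q(wrap(q(W)))) = wrap(q(wrap(V))).
Decompose wrap/1: q(wrap(q(W))) = q(wrap(V)).
Decompose q/1: wrap(q(W)) = wrap(V).
Decompose wrap/1: q(W) = V.
Bind V := q(W); no other remaining equation mentions V.
Decompose plus/2: q(plus(unit,plus(unit,B))) = q(plus(unit,B)),  wrap(q(plus(c,c))) = wrap(q(plus(c,c))).
Decompose q/1: plus(unit,plus(unit,B)) = plus(unit,B).
Decompose plus/2: unit = unit,  plus(unit,B) = B.
Delete trivial equation unit = unit.
Occurs check fails: B occurs in plus(unit,B); the equation B = plus(unit,B) has no finite solution.

NO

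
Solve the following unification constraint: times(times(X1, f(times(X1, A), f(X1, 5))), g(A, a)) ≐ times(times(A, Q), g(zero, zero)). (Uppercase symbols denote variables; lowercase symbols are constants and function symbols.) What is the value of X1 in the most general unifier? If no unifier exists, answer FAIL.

Decompose times/2: times(X1, f(times(X1, A), f(X1, 5))) ≐ times(A, Q),  g(A, a) ≐ g(zero, zero).
Decompose times/2: X1 ≐ A,  f(times(X1, A), f(X1, 5)) ≐ Q.
Bind X1 := A; substituting into the one remaining equation that mentions X1 gives: f(times(A, A), f(A, 5)) ≐ Q.
Bind Q := f(times(A, A), f(A, 5)); no other remaining equation mentions Q.
Decompose g/2: A ≐ zero,  a ≐ zero.
Bind A := zero; no other remaining equation mentions A. Substituting into the earlier bindings gives X1 := zero, Q := f(times(zero, zero), f(zero, 5)).
Clash: constants a and zero differ; no unifier exists.

FAIL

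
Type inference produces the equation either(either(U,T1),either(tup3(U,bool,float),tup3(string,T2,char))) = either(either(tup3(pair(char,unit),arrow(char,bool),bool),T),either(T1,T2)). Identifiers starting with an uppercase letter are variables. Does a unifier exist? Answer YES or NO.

Decompose either/2: either(U,T1) = either(tup3(pair(char,unit),arrow(char,bool),bool),T),  either(tup3(U,bool,float),tup3(string,T2,char)) = either(T1,T2).
Decompose either/2: U = tup3(pair(char,unit),arrow(char,bool),bool),  T1 = T.
Bind U := tup3(pair(char,unit),arrow(char,bool),bool); substituting into the one remaining equation that mentions U gives: either(tup3(tup3(pair(char,unit),arrow(char,bool),bool),bool,float),tup3(string,T2,char)) = either(T1,T2).
Bind T1 := T; substituting into the remaining equation gives: either(tup3(tup3(pair(char,unit),arrow(char,bool),bool),bool,float),tup3(string,T2,char)) = either(T,T2).
Decompose either/2: tup3(tup3(pair(char,unit),arrow(char,bool),bool),bool,float) = T,  tup3(string,T2,char) = T2.
Bind T := tup3(tup3(pair(char,unit),arrow(char,bool),bool),bool,float); no other remaining equation mentions T. Substituting into the earlier binding gives T1 := tup3(tup3(pair(char,unit),arrow(char,bool),bool),bool,float).
Occurs check fails: T2 occurs in tup3(string,T2,char); the equation T2 = tup3(string,T2,char) has no finite solution.

NO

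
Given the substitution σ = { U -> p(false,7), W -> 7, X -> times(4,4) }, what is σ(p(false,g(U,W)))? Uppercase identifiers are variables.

Replace each occurrence of U with p(false,7).
Replace each occurrence of W with 7.
Result: p(false,g(p(false,7),7)).

p(false,g(p(false,7),7))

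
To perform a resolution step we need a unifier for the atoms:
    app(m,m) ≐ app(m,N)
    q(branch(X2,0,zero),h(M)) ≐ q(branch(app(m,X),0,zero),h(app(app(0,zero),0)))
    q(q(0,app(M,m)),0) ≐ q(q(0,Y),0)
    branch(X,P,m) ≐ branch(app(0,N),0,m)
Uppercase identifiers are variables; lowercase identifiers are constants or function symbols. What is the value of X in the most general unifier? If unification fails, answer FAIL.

Decompose app/2: m ≐ m,  m ≐ N.
Delete trivial equation m ≐ m.
Bind N := m; substituting into the one remaining equation that mentions N gives: branch(X,P,m) ≐ branch(app(0,m),0,m).
Decompose q/2: branch(X2,0,zero) ≐ branch(app(m,X),0,zero),  h(M) ≐ h(app(app(0,zero),0)).
Decompose branch/3: X2 ≐ app(m,X),  0 ≐ 0,  zero ≐ zero.
Bind X2 := app(m,X); no other remaining equation mentions X2.
Delete trivial equation 0 ≐ 0.
Delete trivial equation zero ≐ zero.
Decompose h/1: M ≐ app(app(0,zero),0).
Bind M := app(app(0,zero),0); substituting into the one remaining equation that mentions M gives: q(q(0,app(app(app(0,zero),0),m)),0) ≐ q(q(0,Y),0).
Decompose q/2: q(0,app(app(app(0,zero),0),m)) ≐ q(0,Y),  0 ≐ 0.
Decompose q/2: 0 ≐ 0,  app(app(app(0,zero),0),m) ≐ Y.
Delete trivial equation 0 ≐ 0.
Bind Y := app(app(app(0,zero),0),m); no other remaining equation mentions Y.
Delete trivial equation 0 ≐ 0.
Decompose branch/3: X ≐ app(0,m),  P ≐ 0,  m ≐ m.
Bind X := app(0,m); no other remaining equation mentions X. Substituting into the earlier binding gives X2 := app(m,app(0,m)).
Bind P := 0; no other remaining equation mentions P.
Delete trivial equation m ≐ m.
MGU = { N -> m, X2 -> app(m,app(0,m)), M -> app(app(0,zero),0), Y -> app(app(app(0,zero),0),m), X -> app(0,m), P -> 0 }, so X -> app(0,m).

app(0,m)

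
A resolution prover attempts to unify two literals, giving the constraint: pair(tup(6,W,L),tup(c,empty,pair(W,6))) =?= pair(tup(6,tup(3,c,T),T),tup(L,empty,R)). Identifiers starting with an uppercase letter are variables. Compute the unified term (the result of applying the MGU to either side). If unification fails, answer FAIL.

Decompose pair/2: tup(6,W,L) =?= tup(6,tup(3,c,T),T),  tup(c,empty,pair(W,6)) =?= tup(L,empty,R).
Decompose tup/3: 6 =?= 6,  W =?= tup(3,c,T),  L =?= T.
Delete trivial equation 6 =?= 6.
Bind W := tup(3,c,T); substituting into the one remaining equation that mentions W gives: tup(c,empty,pair(tup(3,c,T),6)) =?= tup(L,empty,R).
Bind L := T; substituting into the remaining equation gives: tup(c,empty,pair(tup(3,c,T),6)) =?= tup(T,empty,R).
Decompose tup/3: c =?= T,  empty =?= empty,  pair(tup(3,c,T),6) =?= R.
Bind T := c; substituting into the one remaining equation that mentions T gives: pair(tup(3,c,c),6) =?= R. Substituting into the earlier bindings gives W := tup(3,c,c), L := c.
Delete trivial equation empty =?= empty.
Bind R := pair(tup(3,c,c),6).
Applying the MGU to either side gives pair(tup(6,tup(3,c,c),c),tup(c,empty,pair(tup(3,c,c),6))).

pair(tup(6,tup(3,c,c),c),tup(c,empty,pair(tup(3,c,c),6)))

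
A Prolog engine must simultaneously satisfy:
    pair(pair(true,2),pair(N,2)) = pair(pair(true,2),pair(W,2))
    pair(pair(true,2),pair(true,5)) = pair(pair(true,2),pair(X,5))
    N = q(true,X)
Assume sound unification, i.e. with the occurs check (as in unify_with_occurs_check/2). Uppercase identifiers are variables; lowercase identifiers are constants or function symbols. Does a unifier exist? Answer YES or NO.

Decompose pair/2: pair(true,2) = pair(true,2),  pair(N,2) = pair(W,2).
Delete trivial equation pair(true,2) = pair(true,2).
Decompose pair/2: N = W,  2 = 2.
Bind N := W; substituting into the one remaining equation that mentions N gives: W = q(true,X).
Delete trivial equation 2 = 2.
Decompose pair/2: pair(true,2) = pair(true,2),  pair(true,5) = pair(X,5).
Delete trivial equation pair(true,2) = pair(true,2).
Decompose pair/2: true = X,  5 = 5.
Bind X := true; substituting into the one remaining equation that mentions X gives: W = q(true,true).
Delete trivial equation 5 = 5.
Bind W := q(true,true). Substituting into the earlier binding gives N := q(true,true).
No equations remain and no clash or occurs-check failure arose, so a unifier exists.

YES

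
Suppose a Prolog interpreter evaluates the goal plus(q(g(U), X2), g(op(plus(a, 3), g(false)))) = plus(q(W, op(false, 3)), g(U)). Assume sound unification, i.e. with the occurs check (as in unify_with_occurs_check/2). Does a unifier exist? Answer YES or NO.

Decompose plus/2: q(g(U), X2) = q(W, op(false, 3)),  g(op(plus(a, 3), g(false))) = g(U).
Decompose q/2: g(U) = W,  X2 = op(false, 3).
Bind W := g(U); no other remaining equation mentions W.
Bind X2 := op(false, 3); no other remaining equation mentions X2.
Decompose g/1: op(plus(a, 3), g(false)) = U.
Bind U := op(plus(a, 3), g(false)). Substituting into the earlier binding gives W := g(op(plus(a, 3), g(false))).
No equations remain and no clash or occurs-check failure arose, so a unifier exists.

YES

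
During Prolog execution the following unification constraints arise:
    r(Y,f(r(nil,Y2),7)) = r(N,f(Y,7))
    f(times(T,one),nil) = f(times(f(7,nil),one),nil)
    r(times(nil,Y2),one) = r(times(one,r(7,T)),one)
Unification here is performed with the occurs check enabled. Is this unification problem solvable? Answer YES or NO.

Decompose r/2: Y = N,  f(r(nil,Y2),7) = f(Y,7).
Bind Y := N; substituting into the one remaining equation that mentions Y gives: f(r(nil,Y2),7) = f(N,7).
Decompose f/2: r(nil,Y2) = N,  7 = 7.
Bind N := r(nil,Y2); no other remaining equation mentions N. Substituting into the earlier binding gives Y := r(nil,Y2).
Delete trivial equation 7 = 7.
Decompose f/2: times(T,one) = times(f(7,nil),one),  nil = nil.
Decompose times/2: T = f(7,nil),  one = one.
Bind T := f(7,nil); substituting into the one remaining equation that mentions T gives: r(times(nil,Y2),one) = r(times(one,r(7,f(7,nil))),one).
Delete trivial equation one = one.
Delete trivial equation nil = nil.
Decompose r/2: times(nil,Y2) = times(one,r(7,f(7,nil))),  one = one.
Decompose times/2: nil = one,  Y2 = r(7,f(7,nil)).
Clash: constants nil and one differ; no unifier exists.

NO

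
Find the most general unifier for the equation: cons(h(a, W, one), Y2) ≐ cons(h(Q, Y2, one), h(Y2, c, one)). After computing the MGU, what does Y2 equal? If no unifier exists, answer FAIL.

FAIL

Decompose cons/2: h(a, W, one) ≐ h(Q, Y2, one),  Y2 ≐ h(Y2, c, one).
Decompose h/3: a ≐ Q,  W ≐ Y2,  one ≐ one.
Bind Q := a; no other remaining equation mentions Q.
Bind W := Y2; no other remaining equation mentions W.
Delete trivial equation one ≐ one.
Occurs check fails: Y2 occurs in h(Y2, c, one); the equation Y2 ≐ h(Y2, c, one) has no finite solution.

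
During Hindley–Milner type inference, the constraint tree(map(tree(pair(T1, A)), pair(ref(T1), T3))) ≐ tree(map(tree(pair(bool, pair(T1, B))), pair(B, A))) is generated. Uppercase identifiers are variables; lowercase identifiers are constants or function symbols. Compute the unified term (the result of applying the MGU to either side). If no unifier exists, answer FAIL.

tree(map(tree(pair(bool, pair(bool, ref(bool)))), pair(ref(bool), pair(bool, ref(bool)))))

Decompose tree/1: map(tree(pair(T1, A)), pair(ref(T1), T3)) ≐ map(tree(pair(bool, pair(T1, B))), pair(B, A)).
Decompose map/2: tree(pair(T1, A)) ≐ tree(pair(bool, pair(T1, B))),  pair(ref(T1), T3) ≐ pair(B, A).
Decompose tree/1: pair(T1, A) ≐ pair(bool, pair(T1, B)).
Decompose pair/2: T1 ≐ bool,  A ≐ pair(T1, B).
Bind T1 := bool; substituting into the remaining equations gives: A ≐ pair(bool, B),  pair(ref(bool), T3) ≐ pair(B, A).
Bind A := pair(bool, B); substituting into the remaining equation gives: pair(ref(bool), T3) ≐ pair(B, pair(bool, B)).
Decompose pair/2: ref(bool) ≐ B,  T3 ≐ pair(bool, B).
Bind B := ref(bool); substituting into the remaining equation gives: T3 ≐ pair(bool, ref(bool)). Substituting into the earlier binding gives A := pair(bool, ref(bool)).
Bind T3 := pair(bool, ref(bool)).
Applying the MGU to either side gives tree(map(tree(pair(bool, pair(bool, ref(bool)))), pair(ref(bool), pair(bool, ref(bool))))).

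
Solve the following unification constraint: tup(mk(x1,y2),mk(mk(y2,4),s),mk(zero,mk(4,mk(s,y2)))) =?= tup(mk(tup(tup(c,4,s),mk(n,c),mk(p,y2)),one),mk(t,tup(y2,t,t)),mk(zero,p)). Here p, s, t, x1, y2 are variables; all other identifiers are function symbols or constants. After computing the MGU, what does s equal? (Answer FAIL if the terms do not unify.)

Decompose tup/3: mk(x1,y2) =?= mk(tup(tup(c,4,s),mk(n,c),mk(p,y2)),one),  mk(mk(y2,4),s) =?= mk(t,tup(y2,t,t)),  mk(zero,mk(4,mk(s,y2))) =?= mk(zero,p).
Decompose mk/2: x1 =?= tup(tup(c,4,s),mk(n,c),mk(p,y2)),  y2 =?= one.
Bind x1 := tup(tup(c,4,s),mk(n,c),mk(p,y2)); no other remaining equation mentions x1.
Bind y2 := one; substituting into the remaining equations gives: mk(mk(one,4),s) =?= mk(t,tup(one,t,t)),  mk(zero,mk(4,mk(s,one))) =?= mk(zero,p). Substituting into the earlier binding gives x1 := tup(tup(c,4,s),mk(n,c),mk(p,one)).
Decompose mk/2: mk(one,4) =?= t,  s =?= tup(one,t,t).
Bind t := mk(one,4); substituting into the one remaining equation that mentions t gives: s =?= tup(one,mk(one,4),mk(one,4)).
Bind s := tup(one,mk(one,4),mk(one,4)); substituting into the remaining equation gives: mk(zero,mk(4,mk(tup(one,mk(one,4),mk(one,4)),one))) =?= mk(zero,p). Substituting into the earlier binding gives x1 := tup(tup(c,4,tup(one,mk(one,4),mk(one,4))),mk(n,c),mk(p,one)).
Decompose mk/2: zero =?= zero,  mk(4,mk(tup(one,mk(one,4),mk(one,4)),one)) =?= p.
Delete trivial equation zero =?= zero.
Bind p := mk(4,mk(tup(one,mk(one,4),mk(one,4)),one)). Substituting into the earlier binding gives x1 := tup(tup(c,4,tup(one,mk(one,4),mk(one,4))),mk(n,c),mk(mk(4,mk(tup(one,mk(one,4),mk(one,4)),one)),one)).
MGU = { x1 ↦ tup(tup(c,4,tup(one,mk(one,4),mk(one,4))),mk(n,c),mk(mk(4,mk(tup(one,mk(one,4),mk(one,4)),one)),one)), y2 ↦ one, t ↦ mk(one,4), s ↦ tup(one,mk(one,4),mk(one,4)), p ↦ mk(4,mk(tup(one,mk(one,4),mk(one,4)),one)) }, so s ↦ tup(one,mk(one,4),mk(one,4)).

tup(one,mk(one,4),mk(one,4))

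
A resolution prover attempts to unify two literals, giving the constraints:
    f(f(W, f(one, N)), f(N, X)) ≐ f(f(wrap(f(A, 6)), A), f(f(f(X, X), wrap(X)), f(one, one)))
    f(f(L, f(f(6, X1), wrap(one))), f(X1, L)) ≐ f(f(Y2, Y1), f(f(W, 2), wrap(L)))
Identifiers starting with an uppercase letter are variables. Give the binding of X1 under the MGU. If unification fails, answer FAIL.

Decompose f/2: f(W, f(one, N)) ≐ f(wrap(f(A, 6)), A),  f(N, X) ≐ f(f(f(X, X), wrap(X)), f(one, one)).
Decompose f/2: W ≐ wrap(f(A, 6)),  f(one, N) ≐ A.
Bind W := wrap(f(A, 6)); substituting into the one remaining equation that mentions W gives: f(f(L, f(f(6, X1), wrap(one))), f(X1, L)) ≐ f(f(Y2, Y1), f(f(wrap(f(A, 6)), 2), wrap(L))).
Bind A := f(one, N); substituting into the one remaining equation that mentions A gives: f(f(L, f(f(6, X1), wrap(one))), f(X1, L)) ≐ f(f(Y2, Y1), f(f(wrap(f(f(one, N), 6)), 2), wrap(L))). Substituting into the earlier binding gives W := wrap(f(f(one, N), 6)).
Decompose f/2: N ≐ f(f(X, X), wrap(X)),  X ≐ f(one, one).
Bind N := f(f(X, X), wrap(X)); substituting into the one remaining equation that mentions N gives: f(f(L, f(f(6, X1), wrap(one))), f(X1, L)) ≐ f(f(Y2, Y1), f(f(wrap(f(f(one, f(f(X, X), wrap(X))), 6)), 2), wrap(L))). Substituting into the earlier bindings gives W := wrap(f(f(one, f(f(X, X), wrap(X))), 6)), A := f(one, f(f(X, X), wrap(X))).
Bind X := f(one, one); substituting into the remaining equation gives: f(f(L, f(f(6, X1), wrap(one))), f(X1, L)) ≐ f(f(Y2, Y1), f(f(wrap(f(f(one, f(f(f(one, one), f(one, one)), wrap(f(one, one)))), 6)), 2), wrap(L))). Substituting into the earlier bindings gives W := wrap(f(f(one, f(f(f(one, one), f(one, one)), wrap(f(one, one)))), 6)), A := f(one, f(f(f(one, one), f(one, one)), wrap(f(one, one)))), N := f(f(f(one, one), f(one, one)), wrap(f(one, one))).
Decompose f/2: f(L, f(f(6, X1), wrap(one))) ≐ f(Y2, Y1),  f(X1, L) ≐ f(f(wrap(f(f(one, f(f(f(one, one), f(one, one)), wrap(f(one, one)))), 6)), 2), wrap(L)).
Decompose f/2: L ≐ Y2,  f(f(6, X1), wrap(one)) ≐ Y1.
Bind L := Y2; substituting into the one remaining equation that mentions L gives: f(X1, Y2) ≐ f(f(wrap(f(f(one, f(f(f(one, one), f(one, one)), wrap(f(one, one)))), 6)), 2), wrap(Y2)).
Bind Y1 := f(f(6, X1), wrap(one)); no other remaining equation mentions Y1.
Decompose f/2: X1 ≐ f(wrap(f(f(one, f(f(f(one, one), f(one, one)), wrap(f(one, one)))), 6)), 2),  Y2 ≐ wrap(Y2).
Bind X1 := f(wrap(f(f(one, f(f(f(one, one), f(one, one)), wrap(f(one, one)))), 6)), 2); no other remaining equation mentions X1. Substituting into the earlier binding gives Y1 := f(f(6, f(wrap(f(f(one, f(f(f(one, one), f(one, one)), wrap(f(one, one)))), 6)), 2)), wrap(one)).
Occurs check fails: Y2 occurs in wrap(Y2); the equation Y2 ≐ wrap(Y2) has no finite solution.

FAIL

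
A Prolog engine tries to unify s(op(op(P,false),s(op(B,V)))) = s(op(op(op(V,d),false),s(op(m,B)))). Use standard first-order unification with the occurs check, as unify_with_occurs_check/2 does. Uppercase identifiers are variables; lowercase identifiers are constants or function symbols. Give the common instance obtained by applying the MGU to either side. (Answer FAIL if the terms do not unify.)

s(op(op(op(m,d),false),s(op(m,m))))

Decompose s/1: op(op(P,false),s(op(B,V))) = op(op(op(V,d),false),s(op(m,B))).
Decompose op/2: op(P,false) = op(op(V,d),false),  s(op(B,V)) = s(op(m,B)).
Decompose op/2: P = op(V,d),  false = false.
Bind P := op(V,d); no other remaining equation mentions P.
Delete trivial equation false = false.
Decompose s/1: op(B,V) = op(m,B).
Decompose op/2: B = m,  V = B.
Bind B := m; substituting into the remaining equation gives: V = m.
Bind V := m. Substituting into the earlier binding gives P := op(m,d).
Applying the MGU to either side gives s(op(op(op(m,d),false),s(op(m,m)))).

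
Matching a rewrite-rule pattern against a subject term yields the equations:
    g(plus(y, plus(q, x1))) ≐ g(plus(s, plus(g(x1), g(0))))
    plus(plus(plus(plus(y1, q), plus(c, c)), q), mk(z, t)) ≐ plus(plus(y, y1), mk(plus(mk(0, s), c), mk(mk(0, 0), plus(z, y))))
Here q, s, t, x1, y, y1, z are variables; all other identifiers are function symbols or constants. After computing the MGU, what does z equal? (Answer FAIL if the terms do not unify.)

Decompose g/1: plus(y, plus(q, x1)) ≐ plus(s, plus(g(x1), g(0))).
Decompose plus/2: y ≐ s,  plus(q, x1) ≐ plus(g(x1), g(0)).
Bind y := s; substituting into the one remaining equation that mentions y gives: plus(plus(plus(plus(y1, q), plus(c, c)), q), mk(z, t)) ≐ plus(plus(s, y1), mk(plus(mk(0, s), c), mk(mk(0, 0), plus(z, s)))).
Decompose plus/2: q ≐ g(x1),  x1 ≐ g(0).
Bind q := g(x1); substituting into the one remaining equation that mentions q gives: plus(plus(plus(plus(y1, g(x1)), plus(c, c)), g(x1)), mk(z, t)) ≐ plus(plus(s, y1), mk(plus(mk(0, s), c), mk(mk(0, 0), plus(z, s)))).
Bind x1 := g(0); substituting into the remaining equation gives: plus(plus(plus(plus(y1, g(g(0))), plus(c, c)), g(g(0))), mk(z, t)) ≐ plus(plus(s, y1), mk(plus(mk(0, s), c), mk(mk(0, 0), plus(z, s)))). Substituting into the earlier binding gives q := g(g(0)).
Decompose plus/2: plus(plus(plus(y1, g(g(0))), plus(c, c)), g(g(0))) ≐ plus(s, y1),  mk(z, t) ≐ mk(plus(mk(0, s), c), mk(mk(0, 0), plus(z, s))).
Decompose plus/2: plus(plus(y1, g(g(0))), plus(c, c)) ≐ s,  g(g(0)) ≐ y1.
Bind s := plus(plus(y1, g(g(0))), plus(c, c)); substituting into the one remaining equation that mentions s gives: mk(z, t) ≐ mk(plus(mk(0, plus(plus(y1, g(g(0))), plus(c, c))), c), mk(mk(0, 0), plus(z, plus(plus(y1, g(g(0))), plus(c, c))))). Substituting into the earlier binding gives y := plus(plus(y1, g(g(0))), plus(c, c)).
Bind y1 := g(g(0)); substituting into the remaining equation gives: mk(z, t) ≐ mk(plus(mk(0, plus(plus(g(g(0)), g(g(0))), plus(c, c))), c), mk(mk(0, 0), plus(z, plus(plus(g(g(0)), g(g(0))), plus(c, c))))). Substituting into the earlier bindings gives y := plus(plus(g(g(0)), g(g(0))), plus(c, c)), s := plus(plus(g(g(0)), g(g(0))), plus(c, c)).
Decompose mk/2: z ≐ plus(mk(0, plus(plus(g(g(0)), g(g(0))), plus(c, c))), c),  t ≐ mk(mk(0, 0), plus(z, plus(plus(g(g(0)), g(g(0))), plus(c, c)))).
Bind z := plus(mk(0, plus(plus(g(g(0)), g(g(0))), plus(c, c))), c); substituting into the remaining equation gives: t ≐ mk(mk(0, 0), plus(plus(mk(0, plus(plus(g(g(0)), g(g(0))), plus(c, c))), c), plus(plus(g(g(0)), g(g(0))), plus(c, c)))).
Bind t := mk(mk(0, 0), plus(plus(mk(0, plus(plus(g(g(0)), g(g(0))), plus(c, c))), c), plus(plus(g(g(0)), g(g(0))), plus(c, c)))).
MGU = { y ↦ plus(plus(g(g(0)), g(g(0))), plus(c, c)), q ↦ g(g(0)), x1 ↦ g(0), s ↦ plus(plus(g(g(0)), g(g(0))), plus(c, c)), y1 ↦ g(g(0)), z ↦ plus(mk(0, plus(plus(g(g(0)), g(g(0))), plus(c, c))), c), t ↦ mk(mk(0, 0), plus(plus(mk(0, plus(plus(g(g(0)), g(g(0))), plus(c, c))), c), plus(plus(g(g(0)), g(g(0))), plus(c, c)))) }, so z ↦ plus(mk(0, plus(plus(g(g(0)), g(g(0))), plus(c, c))), c).

plus(mk(0, plus(plus(g(g(0)), g(g(0))), plus(c, c))), c)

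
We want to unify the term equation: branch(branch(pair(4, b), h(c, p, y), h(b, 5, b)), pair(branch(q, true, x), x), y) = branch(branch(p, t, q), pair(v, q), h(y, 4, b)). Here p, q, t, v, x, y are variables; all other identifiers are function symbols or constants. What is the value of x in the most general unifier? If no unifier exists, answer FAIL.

Decompose branch/3: branch(pair(4, b), h(c, p, y), h(b, 5, b)) = branch(p, t, q),  pair(branch(q, true, x), x) = pair(v, q),  y = h(y, 4, b).
Decompose branch/3: pair(4, b) = p,  h(c, p, y) = t,  h(b, 5, b) = q.
Bind p := pair(4, b); substituting into the one remaining equation that mentions p gives: h(c, pair(4, b), y) = t.
Bind t := h(c, pair(4, b), y); no other remaining equation mentions t.
Bind q := h(b, 5, b); substituting into the one remaining equation that mentions q gives: pair(branch(h(b, 5, b), true, x), x) = pair(v, h(b, 5, b)).
Decompose pair/2: branch(h(b, 5, b), true, x) = v,  x = h(b, 5, b).
Bind v := branch(h(b, 5, b), true, x); no other remaining equation mentions v.
Bind x := h(b, 5, b); no other remaining equation mentions x. Substituting into the earlier binding gives v := branch(h(b, 5, b), true, h(b, 5, b)).
Occurs check fails: y occurs in h(y, 4, b); the equation y = h(y, 4, b) has no finite solution.

FAIL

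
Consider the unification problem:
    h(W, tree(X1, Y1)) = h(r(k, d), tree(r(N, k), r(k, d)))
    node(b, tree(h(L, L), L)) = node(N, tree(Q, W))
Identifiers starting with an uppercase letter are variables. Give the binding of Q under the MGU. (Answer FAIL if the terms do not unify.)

h(r(k, d), r(k, d))

Decompose h/2: W = r(k, d),  tree(X1, Y1) = tree(r(N, k), r(k, d)).
Bind W := r(k, d); substituting into the one remaining equation that mentions W gives: node(b, tree(h(L, L), L)) = node(N, tree(Q, r(k, d))).
Decompose tree/2: X1 = r(N, k),  Y1 = r(k, d).
Bind X1 := r(N, k); no other remaining equation mentions X1.
Bind Y1 := r(k, d); no other remaining equation mentions Y1.
Decompose node/2: b = N,  tree(h(L, L), L) = tree(Q, r(k, d)).
Bind N := b; no other remaining equation mentions N. Substituting into the earlier binding gives X1 := r(b, k).
Decompose tree/2: h(L, L) = Q,  L = r(k, d).
Bind Q := h(L, L); no other remaining equation mentions Q.
Bind L := r(k, d). Substituting into the earlier binding gives Q := h(r(k, d), r(k, d)).
MGU = { W ↦ r(k, d), X1 ↦ r(b, k), Y1 ↦ r(k, d), N ↦ b, Q ↦ h(r(k, d), r(k, d)), L ↦ r(k, d) }, so Q ↦ h(r(k, d), r(k, d)).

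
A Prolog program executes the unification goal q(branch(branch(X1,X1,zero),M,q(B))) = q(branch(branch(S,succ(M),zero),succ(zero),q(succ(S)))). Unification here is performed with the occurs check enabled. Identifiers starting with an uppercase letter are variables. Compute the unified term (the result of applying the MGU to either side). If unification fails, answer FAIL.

q(branch(branch(succ(succ(zero)),succ(succ(zero)),zero),succ(zero),q(succ(succ(succ(zero))))))

Decompose q/1: branch(branch(X1,X1,zero),M,q(B)) = branch(branch(S,succ(M),zero),succ(zero),q(succ(S))).
Decompose branch/3: branch(X1,X1,zero) = branch(S,succ(M),zero),  M = succ(zero),  q(B) = q(succ(S)).
Decompose branch/3: X1 = S,  X1 = succ(M),  zero = zero.
Bind X1 := S; substituting into the one remaining equation that mentions X1 gives: S = succ(M).
Bind S := succ(M); substituting into the one remaining equation that mentions S gives: q(B) = q(succ(succ(M))). Substituting into the earlier binding gives X1 := succ(M).
Delete trivial equation zero = zero.
Bind M := succ(zero); substituting into the remaining equation gives: q(B) = q(succ(succ(succ(zero)))). Substituting into the earlier bindings gives X1 := succ(succ(zero)), S := succ(succ(zero)).
Decompose q/1: B = succ(succ(succ(zero))).
Bind B := succ(succ(succ(zero))).
Applying the MGU to either side gives q(branch(branch(succ(succ(zero)),succ(succ(zero)),zero),succ(zero),q(succ(succ(succ(zero)))))).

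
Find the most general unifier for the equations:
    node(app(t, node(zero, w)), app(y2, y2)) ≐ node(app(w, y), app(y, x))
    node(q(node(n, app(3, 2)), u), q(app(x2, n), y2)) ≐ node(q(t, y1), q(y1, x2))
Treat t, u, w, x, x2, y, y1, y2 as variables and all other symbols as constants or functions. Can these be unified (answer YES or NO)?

YES

Decompose node/2: app(t, node(zero, w)) ≐ app(w, y),  app(y2, y2) ≐ app(y, x).
Decompose app/2: t ≐ w,  node(zero, w) ≐ y.
Bind t := w; substituting into the one remaining equation that mentions t gives: node(q(node(n, app(3, 2)), u), q(app(x2, n), y2)) ≐ node(q(w, y1), q(y1, x2)).
Bind y := node(zero, w); substituting into the one remaining equation that mentions y gives: app(y2, y2) ≐ app(node(zero, w), x).
Decompose app/2: y2 ≐ node(zero, w),  y2 ≐ x.
Bind y2 := node(zero, w); substituting into the remaining equations gives: node(zero, w) ≐ x,  node(q(node(n, app(3, 2)), u), q(app(x2, n), node(zero, w))) ≐ node(q(w, y1), q(y1, x2)).
Bind x := node(zero, w); no other remaining equation mentions x.
Decompose node/2: q(node(n, app(3, 2)), u) ≐ q(w, y1),  q(app(x2, n), node(zero, w)) ≐ q(y1, x2).
Decompose q/2: node(n, app(3, 2)) ≐ w,  u ≐ y1.
Bind w := node(n, app(3, 2)); substituting into the one remaining equation that mentions w gives: q(app(x2, n), node(zero, node(n, app(3, 2)))) ≐ q(y1, x2). Substituting into the earlier bindings gives t := node(n, app(3, 2)), y := node(zero, node(n, app(3, 2))), y2 := node(zero, node(n, app(3, 2))), x := node(zero, node(n, app(3, 2))).
Bind u := y1; no other remaining equation mentions u.
Decompose q/2: app(x2, n) ≐ y1,  node(zero, node(n, app(3, 2))) ≐ x2.
Bind y1 := app(x2, n); no other remaining equation mentions y1. Substituting into the earlier binding gives u := app(x2, n).
Bind x2 := node(zero, node(n, app(3, 2))). Substituting into the earlier bindings gives u := app(node(zero, node(n, app(3, 2))), n), y1 := app(node(zero, node(n, app(3, 2))), n).
No equations remain and no clash or occurs-check failure arose, so a unifier exists.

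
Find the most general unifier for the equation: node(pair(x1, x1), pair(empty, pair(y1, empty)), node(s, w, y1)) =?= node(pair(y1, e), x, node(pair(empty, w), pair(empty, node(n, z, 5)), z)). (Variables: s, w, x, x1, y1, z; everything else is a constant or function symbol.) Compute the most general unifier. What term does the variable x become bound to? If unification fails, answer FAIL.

pair(empty, pair(e, empty))

Decompose node/3: pair(x1, x1) =?= pair(y1, e),  pair(empty, pair(y1, empty)) =?= x,  node(s, w, y1) =?= node(pair(empty, w), pair(empty, node(n, z, 5)), z).
Decompose pair/2: x1 =?= y1,  x1 =?= e.
Bind x1 := y1; substituting into the one remaining equation that mentions x1 gives: y1 =?= e.
Bind y1 := e; substituting into the remaining equations gives: pair(empty, pair(e, empty)) =?= x,  node(s, w, e) =?= node(pair(empty, w), pair(empty, node(n, z, 5)), z). Substituting into the earlier binding gives x1 := e.
Bind x := pair(empty, pair(e, empty)); no other remaining equation mentions x.
Decompose node/3: s =?= pair(empty, w),  w =?= pair(empty, node(n, z, 5)),  e =?= z.
Bind s := pair(empty, w); no other remaining equation mentions s.
Bind w := pair(empty, node(n, z, 5)); no other remaining equation mentions w. Substituting into the earlier binding gives s := pair(empty, pair(empty, node(n, z, 5))).
Bind z := e. Substituting into the earlier bindings gives s := pair(empty, pair(empty, node(n, e, 5))), w := pair(empty, node(n, e, 5)).
MGU = { x1 -> e, y1 -> e, x -> pair(empty, pair(e, empty)), s -> pair(empty, pair(empty, node(n, e, 5))), w -> pair(empty, node(n, e, 5)), z -> e }, so x -> pair(empty, pair(e, empty)).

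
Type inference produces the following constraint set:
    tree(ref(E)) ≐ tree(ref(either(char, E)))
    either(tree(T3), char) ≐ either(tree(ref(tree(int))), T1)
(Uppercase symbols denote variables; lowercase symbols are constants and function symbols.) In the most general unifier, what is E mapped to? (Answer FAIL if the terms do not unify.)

Decompose tree/1: ref(E) ≐ ref(either(char, E)).
Decompose ref/1: E ≐ either(char, E).
Occurs check fails: E occurs in either(char, E); the equation E ≐ either(char, E) has no finite solution.

FAIL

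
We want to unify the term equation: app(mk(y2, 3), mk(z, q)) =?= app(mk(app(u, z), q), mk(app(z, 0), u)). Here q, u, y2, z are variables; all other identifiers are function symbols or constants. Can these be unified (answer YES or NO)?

NO

Decompose app/2: mk(y2, 3) =?= mk(app(u, z), q),  mk(z, q) =?= mk(app(z, 0), u).
Decompose mk/2: y2 =?= app(u, z),  3 =?= q.
Bind y2 := app(u, z); no other remaining equation mentions y2.
Bind q := 3; substituting into the remaining equation gives: mk(z, 3) =?= mk(app(z, 0), u).
Decompose mk/2: z =?= app(z, 0),  3 =?= u.
Occurs check fails: z occurs in app(z, 0); the equation z =?= app(z, 0) has no finite solution.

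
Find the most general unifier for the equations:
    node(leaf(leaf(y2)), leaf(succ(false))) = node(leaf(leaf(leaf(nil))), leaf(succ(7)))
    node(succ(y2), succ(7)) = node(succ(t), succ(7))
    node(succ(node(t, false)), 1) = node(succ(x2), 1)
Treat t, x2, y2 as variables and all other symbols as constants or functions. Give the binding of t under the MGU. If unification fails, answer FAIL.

Decompose node/2: leaf(leaf(y2)) = leaf(leaf(leaf(nil))),  leaf(succ(false)) = leaf(succ(7)).
Decompose leaf/1: leaf(y2) = leaf(leaf(nil)).
Decompose leaf/1: y2 = leaf(nil).
Bind y2 := leaf(nil); substituting into the one remaining equation that mentions y2 gives: node(succ(leaf(nil)), succ(7)) = node(succ(t), succ(7)).
Decompose leaf/1: succ(false) = succ(7).
Decompose succ/1: false = 7.
Clash: constants false and 7 differ; no unifier exists.

FAIL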